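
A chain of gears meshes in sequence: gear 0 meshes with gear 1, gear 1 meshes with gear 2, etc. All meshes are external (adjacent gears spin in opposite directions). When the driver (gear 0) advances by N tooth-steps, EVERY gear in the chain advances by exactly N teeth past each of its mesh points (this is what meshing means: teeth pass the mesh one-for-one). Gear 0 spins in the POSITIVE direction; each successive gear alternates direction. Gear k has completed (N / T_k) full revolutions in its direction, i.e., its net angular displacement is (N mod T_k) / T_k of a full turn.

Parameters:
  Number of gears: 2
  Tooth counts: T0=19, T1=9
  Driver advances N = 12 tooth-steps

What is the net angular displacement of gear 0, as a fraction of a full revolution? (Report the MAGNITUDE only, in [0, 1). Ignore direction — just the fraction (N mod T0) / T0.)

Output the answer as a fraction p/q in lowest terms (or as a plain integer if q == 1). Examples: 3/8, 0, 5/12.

Answer: 12/19

Derivation:
Chain of 2 gears, tooth counts: [19, 9]
  gear 0: T0=19, direction=positive, advance = 12 mod 19 = 12 teeth = 12/19 turn
  gear 1: T1=9, direction=negative, advance = 12 mod 9 = 3 teeth = 3/9 turn
Gear 0: 12 mod 19 = 12
Fraction = 12 / 19 = 12/19 (gcd(12,19)=1) = 12/19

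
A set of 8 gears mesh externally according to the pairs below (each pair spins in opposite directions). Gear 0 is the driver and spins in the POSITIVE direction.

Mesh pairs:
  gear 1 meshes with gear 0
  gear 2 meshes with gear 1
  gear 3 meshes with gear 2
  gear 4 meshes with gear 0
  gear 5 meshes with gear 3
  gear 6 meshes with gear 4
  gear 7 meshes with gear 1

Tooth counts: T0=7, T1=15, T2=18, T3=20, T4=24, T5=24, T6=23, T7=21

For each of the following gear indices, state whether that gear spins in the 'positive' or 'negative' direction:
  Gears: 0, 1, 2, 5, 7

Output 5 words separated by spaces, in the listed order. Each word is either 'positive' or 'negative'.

Answer: positive negative positive positive positive

Derivation:
Gear 0 (driver): positive (depth 0)
  gear 1: meshes with gear 0 -> depth 1 -> negative (opposite of gear 0)
  gear 2: meshes with gear 1 -> depth 2 -> positive (opposite of gear 1)
  gear 3: meshes with gear 2 -> depth 3 -> negative (opposite of gear 2)
  gear 4: meshes with gear 0 -> depth 1 -> negative (opposite of gear 0)
  gear 5: meshes with gear 3 -> depth 4 -> positive (opposite of gear 3)
  gear 6: meshes with gear 4 -> depth 2 -> positive (opposite of gear 4)
  gear 7: meshes with gear 1 -> depth 2 -> positive (opposite of gear 1)
Queried indices 0, 1, 2, 5, 7 -> positive, negative, positive, positive, positive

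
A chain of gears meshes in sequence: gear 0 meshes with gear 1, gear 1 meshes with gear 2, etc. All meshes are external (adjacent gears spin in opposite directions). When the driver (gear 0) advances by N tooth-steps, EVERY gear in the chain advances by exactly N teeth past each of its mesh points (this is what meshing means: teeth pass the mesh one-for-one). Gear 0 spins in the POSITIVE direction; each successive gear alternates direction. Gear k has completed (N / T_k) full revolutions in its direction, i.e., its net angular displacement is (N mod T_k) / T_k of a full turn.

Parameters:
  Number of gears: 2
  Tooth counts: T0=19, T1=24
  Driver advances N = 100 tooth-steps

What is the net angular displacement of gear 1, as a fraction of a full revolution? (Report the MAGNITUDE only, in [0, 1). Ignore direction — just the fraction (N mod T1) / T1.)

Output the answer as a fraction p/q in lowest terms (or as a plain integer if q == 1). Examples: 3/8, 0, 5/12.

Answer: 1/6

Derivation:
Chain of 2 gears, tooth counts: [19, 24]
  gear 0: T0=19, direction=positive, advance = 100 mod 19 = 5 teeth = 5/19 turn
  gear 1: T1=24, direction=negative, advance = 100 mod 24 = 4 teeth = 4/24 turn
Gear 1: 100 mod 24 = 4
Fraction = 4 / 24 = 1/6 (gcd(4,24)=4) = 1/6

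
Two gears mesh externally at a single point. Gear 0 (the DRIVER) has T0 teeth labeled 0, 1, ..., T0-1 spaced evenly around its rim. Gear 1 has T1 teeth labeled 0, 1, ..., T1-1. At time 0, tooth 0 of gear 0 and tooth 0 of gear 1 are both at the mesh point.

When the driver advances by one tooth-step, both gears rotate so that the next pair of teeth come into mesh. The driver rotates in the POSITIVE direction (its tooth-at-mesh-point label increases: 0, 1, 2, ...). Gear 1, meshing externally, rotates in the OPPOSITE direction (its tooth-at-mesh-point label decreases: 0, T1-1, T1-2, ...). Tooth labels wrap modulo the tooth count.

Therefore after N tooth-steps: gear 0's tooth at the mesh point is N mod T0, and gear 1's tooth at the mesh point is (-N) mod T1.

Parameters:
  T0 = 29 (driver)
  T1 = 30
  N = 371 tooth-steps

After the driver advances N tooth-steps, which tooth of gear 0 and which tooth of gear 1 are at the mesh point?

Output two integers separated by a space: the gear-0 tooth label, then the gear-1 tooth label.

Answer: 23 19

Derivation:
Gear 0 (driver, T0=29): tooth at mesh = N mod T0
  371 = 12 * 29 + 23, so 371 mod 29 = 23
  gear 0 tooth = 23
Gear 1 (driven, T1=30): tooth at mesh = (-N) mod T1
  371 = 12 * 30 + 11, so 371 mod 30 = 11
  (-371) mod 30 = (-11) mod 30 = 30 - 11 = 19
Mesh after 371 steps: gear-0 tooth 23 meets gear-1 tooth 19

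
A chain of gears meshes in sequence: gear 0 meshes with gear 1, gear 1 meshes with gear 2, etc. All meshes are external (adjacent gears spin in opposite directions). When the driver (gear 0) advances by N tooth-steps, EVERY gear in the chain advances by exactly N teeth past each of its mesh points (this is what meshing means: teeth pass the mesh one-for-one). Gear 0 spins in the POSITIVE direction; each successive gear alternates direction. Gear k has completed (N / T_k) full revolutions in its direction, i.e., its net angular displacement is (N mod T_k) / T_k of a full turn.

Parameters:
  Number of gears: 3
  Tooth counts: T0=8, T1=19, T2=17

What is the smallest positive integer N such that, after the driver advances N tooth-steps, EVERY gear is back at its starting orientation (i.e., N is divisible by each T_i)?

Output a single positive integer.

Gear k returns to start when N is a multiple of T_k.
All gears at start simultaneously when N is a common multiple of [8, 19, 17]; the smallest such N is lcm(8, 19, 17).
Start: lcm = T0 = 8
Fold in T1=19: gcd(8, 19) = 1; lcm(8, 19) = 8 * 19 / 1 = 152 / 1 = 152
Fold in T2=17: gcd(152, 17) = 1; lcm(152, 17) = 152 * 17 / 1 = 2584 / 1 = 2584
Full cycle length = 2584

Answer: 2584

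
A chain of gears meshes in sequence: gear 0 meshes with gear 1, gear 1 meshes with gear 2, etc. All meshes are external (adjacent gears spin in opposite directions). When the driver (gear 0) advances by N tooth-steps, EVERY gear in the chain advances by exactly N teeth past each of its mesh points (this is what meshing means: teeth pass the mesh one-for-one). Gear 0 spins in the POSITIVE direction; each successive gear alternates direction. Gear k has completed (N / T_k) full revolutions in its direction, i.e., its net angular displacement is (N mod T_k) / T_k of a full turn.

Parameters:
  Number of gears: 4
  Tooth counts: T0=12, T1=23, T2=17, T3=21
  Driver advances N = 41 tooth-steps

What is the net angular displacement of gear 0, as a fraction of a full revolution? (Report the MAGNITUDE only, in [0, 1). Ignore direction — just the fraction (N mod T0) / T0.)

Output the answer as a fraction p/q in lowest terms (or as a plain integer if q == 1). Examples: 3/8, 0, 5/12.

Chain of 4 gears, tooth counts: [12, 23, 17, 21]
  gear 0: T0=12, direction=positive, advance = 41 mod 12 = 5 teeth = 5/12 turn
  gear 1: T1=23, direction=negative, advance = 41 mod 23 = 18 teeth = 18/23 turn
  gear 2: T2=17, direction=positive, advance = 41 mod 17 = 7 teeth = 7/17 turn
  gear 3: T3=21, direction=negative, advance = 41 mod 21 = 20 teeth = 20/21 turn
Gear 0: 41 mod 12 = 5
Fraction = 5 / 12 = 5/12 (gcd(5,12)=1) = 5/12

Answer: 5/12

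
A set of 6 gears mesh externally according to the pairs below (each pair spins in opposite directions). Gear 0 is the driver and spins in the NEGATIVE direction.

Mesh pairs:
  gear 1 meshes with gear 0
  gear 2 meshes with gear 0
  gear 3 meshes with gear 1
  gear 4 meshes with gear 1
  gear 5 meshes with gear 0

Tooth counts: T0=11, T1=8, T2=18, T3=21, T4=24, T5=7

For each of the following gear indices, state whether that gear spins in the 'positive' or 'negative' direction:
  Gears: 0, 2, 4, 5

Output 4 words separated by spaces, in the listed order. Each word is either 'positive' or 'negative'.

Answer: negative positive negative positive

Derivation:
Gear 0 (driver): negative (depth 0)
  gear 1: meshes with gear 0 -> depth 1 -> positive (opposite of gear 0)
  gear 2: meshes with gear 0 -> depth 1 -> positive (opposite of gear 0)
  gear 3: meshes with gear 1 -> depth 2 -> negative (opposite of gear 1)
  gear 4: meshes with gear 1 -> depth 2 -> negative (opposite of gear 1)
  gear 5: meshes with gear 0 -> depth 1 -> positive (opposite of gear 0)
Queried indices 0, 2, 4, 5 -> negative, positive, negative, positive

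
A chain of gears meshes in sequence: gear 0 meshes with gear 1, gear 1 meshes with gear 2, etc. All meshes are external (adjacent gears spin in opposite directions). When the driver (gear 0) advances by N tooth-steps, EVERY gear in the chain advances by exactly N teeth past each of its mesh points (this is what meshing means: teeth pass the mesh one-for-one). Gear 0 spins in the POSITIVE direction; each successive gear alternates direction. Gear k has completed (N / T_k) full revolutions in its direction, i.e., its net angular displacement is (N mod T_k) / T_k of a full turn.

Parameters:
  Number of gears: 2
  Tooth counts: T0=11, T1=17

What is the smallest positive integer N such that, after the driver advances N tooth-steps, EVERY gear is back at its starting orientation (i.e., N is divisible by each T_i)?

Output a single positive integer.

Answer: 187

Derivation:
Gear k returns to start when N is a multiple of T_k.
All gears at start simultaneously when N is a common multiple of [11, 17]; the smallest such N is lcm(11, 17).
Start: lcm = T0 = 11
Fold in T1=17: gcd(11, 17) = 1; lcm(11, 17) = 11 * 17 / 1 = 187 / 1 = 187
Full cycle length = 187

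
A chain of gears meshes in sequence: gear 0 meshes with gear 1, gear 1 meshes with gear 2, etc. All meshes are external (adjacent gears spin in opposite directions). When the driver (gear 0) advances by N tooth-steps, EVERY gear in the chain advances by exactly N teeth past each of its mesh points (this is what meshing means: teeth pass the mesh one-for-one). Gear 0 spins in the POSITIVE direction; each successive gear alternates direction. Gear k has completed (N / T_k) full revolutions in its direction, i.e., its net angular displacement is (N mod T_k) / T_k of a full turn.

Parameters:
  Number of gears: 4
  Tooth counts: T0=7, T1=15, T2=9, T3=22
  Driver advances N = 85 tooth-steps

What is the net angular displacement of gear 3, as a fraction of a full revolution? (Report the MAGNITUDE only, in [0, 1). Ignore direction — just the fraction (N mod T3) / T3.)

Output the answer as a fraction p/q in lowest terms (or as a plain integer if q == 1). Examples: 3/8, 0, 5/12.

Answer: 19/22

Derivation:
Chain of 4 gears, tooth counts: [7, 15, 9, 22]
  gear 0: T0=7, direction=positive, advance = 85 mod 7 = 1 teeth = 1/7 turn
  gear 1: T1=15, direction=negative, advance = 85 mod 15 = 10 teeth = 10/15 turn
  gear 2: T2=9, direction=positive, advance = 85 mod 9 = 4 teeth = 4/9 turn
  gear 3: T3=22, direction=negative, advance = 85 mod 22 = 19 teeth = 19/22 turn
Gear 3: 85 mod 22 = 19
Fraction = 19 / 22 = 19/22 (gcd(19,22)=1) = 19/22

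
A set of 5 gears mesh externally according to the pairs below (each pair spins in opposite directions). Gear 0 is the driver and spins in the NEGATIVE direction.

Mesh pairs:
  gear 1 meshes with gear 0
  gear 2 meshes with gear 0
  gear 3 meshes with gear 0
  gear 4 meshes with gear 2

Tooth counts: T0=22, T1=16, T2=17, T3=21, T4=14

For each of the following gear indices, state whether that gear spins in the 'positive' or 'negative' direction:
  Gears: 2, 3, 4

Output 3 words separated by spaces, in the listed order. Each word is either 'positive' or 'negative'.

Answer: positive positive negative

Derivation:
Gear 0 (driver): negative (depth 0)
  gear 1: meshes with gear 0 -> depth 1 -> positive (opposite of gear 0)
  gear 2: meshes with gear 0 -> depth 1 -> positive (opposite of gear 0)
  gear 3: meshes with gear 0 -> depth 1 -> positive (opposite of gear 0)
  gear 4: meshes with gear 2 -> depth 2 -> negative (opposite of gear 2)
Queried indices 2, 3, 4 -> positive, positive, negative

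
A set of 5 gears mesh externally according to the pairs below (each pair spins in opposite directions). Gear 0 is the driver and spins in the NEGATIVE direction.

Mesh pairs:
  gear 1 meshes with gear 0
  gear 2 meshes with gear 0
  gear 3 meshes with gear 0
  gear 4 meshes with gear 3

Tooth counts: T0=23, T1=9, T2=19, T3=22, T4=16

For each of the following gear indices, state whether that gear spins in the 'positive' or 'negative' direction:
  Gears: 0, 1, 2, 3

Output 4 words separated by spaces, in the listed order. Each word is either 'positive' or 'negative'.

Answer: negative positive positive positive

Derivation:
Gear 0 (driver): negative (depth 0)
  gear 1: meshes with gear 0 -> depth 1 -> positive (opposite of gear 0)
  gear 2: meshes with gear 0 -> depth 1 -> positive (opposite of gear 0)
  gear 3: meshes with gear 0 -> depth 1 -> positive (opposite of gear 0)
  gear 4: meshes with gear 3 -> depth 2 -> negative (opposite of gear 3)
Queried indices 0, 1, 2, 3 -> negative, positive, positive, positive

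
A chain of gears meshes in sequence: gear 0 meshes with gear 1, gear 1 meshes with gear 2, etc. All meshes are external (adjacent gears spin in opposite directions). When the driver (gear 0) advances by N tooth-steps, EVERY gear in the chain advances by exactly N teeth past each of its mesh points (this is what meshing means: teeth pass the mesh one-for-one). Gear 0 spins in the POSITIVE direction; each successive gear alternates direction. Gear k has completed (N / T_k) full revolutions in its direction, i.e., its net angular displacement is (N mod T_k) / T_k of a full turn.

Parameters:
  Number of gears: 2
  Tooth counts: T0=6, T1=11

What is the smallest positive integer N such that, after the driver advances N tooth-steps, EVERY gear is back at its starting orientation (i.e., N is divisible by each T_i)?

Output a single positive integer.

Gear k returns to start when N is a multiple of T_k.
All gears at start simultaneously when N is a common multiple of [6, 11]; the smallest such N is lcm(6, 11).
Start: lcm = T0 = 6
Fold in T1=11: gcd(6, 11) = 1; lcm(6, 11) = 6 * 11 / 1 = 66 / 1 = 66
Full cycle length = 66

Answer: 66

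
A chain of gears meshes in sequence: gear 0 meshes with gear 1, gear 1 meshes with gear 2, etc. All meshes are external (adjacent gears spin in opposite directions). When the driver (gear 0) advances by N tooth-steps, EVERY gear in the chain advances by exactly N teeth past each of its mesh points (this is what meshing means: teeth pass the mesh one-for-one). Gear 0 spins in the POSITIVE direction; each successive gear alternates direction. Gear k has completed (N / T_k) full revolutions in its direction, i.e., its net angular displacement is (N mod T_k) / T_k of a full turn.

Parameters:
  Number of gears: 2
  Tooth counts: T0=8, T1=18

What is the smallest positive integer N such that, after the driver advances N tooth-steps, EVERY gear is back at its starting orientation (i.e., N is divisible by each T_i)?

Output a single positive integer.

Answer: 72

Derivation:
Gear k returns to start when N is a multiple of T_k.
All gears at start simultaneously when N is a common multiple of [8, 18]; the smallest such N is lcm(8, 18).
Start: lcm = T0 = 8
Fold in T1=18: gcd(8, 18) = 2; lcm(8, 18) = 8 * 18 / 2 = 144 / 2 = 72
Full cycle length = 72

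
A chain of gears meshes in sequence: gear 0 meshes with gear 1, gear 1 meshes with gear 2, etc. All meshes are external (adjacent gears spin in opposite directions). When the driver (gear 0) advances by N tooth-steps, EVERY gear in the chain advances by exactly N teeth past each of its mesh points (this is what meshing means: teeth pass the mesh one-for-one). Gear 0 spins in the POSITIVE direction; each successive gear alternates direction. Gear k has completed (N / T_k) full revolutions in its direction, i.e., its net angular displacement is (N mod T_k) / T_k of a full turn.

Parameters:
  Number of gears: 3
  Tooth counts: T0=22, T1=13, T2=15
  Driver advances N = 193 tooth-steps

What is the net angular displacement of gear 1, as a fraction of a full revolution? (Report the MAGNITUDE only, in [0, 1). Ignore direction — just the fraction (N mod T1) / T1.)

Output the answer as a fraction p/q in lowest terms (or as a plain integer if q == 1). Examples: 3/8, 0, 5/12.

Chain of 3 gears, tooth counts: [22, 13, 15]
  gear 0: T0=22, direction=positive, advance = 193 mod 22 = 17 teeth = 17/22 turn
  gear 1: T1=13, direction=negative, advance = 193 mod 13 = 11 teeth = 11/13 turn
  gear 2: T2=15, direction=positive, advance = 193 mod 15 = 13 teeth = 13/15 turn
Gear 1: 193 mod 13 = 11
Fraction = 11 / 13 = 11/13 (gcd(11,13)=1) = 11/13

Answer: 11/13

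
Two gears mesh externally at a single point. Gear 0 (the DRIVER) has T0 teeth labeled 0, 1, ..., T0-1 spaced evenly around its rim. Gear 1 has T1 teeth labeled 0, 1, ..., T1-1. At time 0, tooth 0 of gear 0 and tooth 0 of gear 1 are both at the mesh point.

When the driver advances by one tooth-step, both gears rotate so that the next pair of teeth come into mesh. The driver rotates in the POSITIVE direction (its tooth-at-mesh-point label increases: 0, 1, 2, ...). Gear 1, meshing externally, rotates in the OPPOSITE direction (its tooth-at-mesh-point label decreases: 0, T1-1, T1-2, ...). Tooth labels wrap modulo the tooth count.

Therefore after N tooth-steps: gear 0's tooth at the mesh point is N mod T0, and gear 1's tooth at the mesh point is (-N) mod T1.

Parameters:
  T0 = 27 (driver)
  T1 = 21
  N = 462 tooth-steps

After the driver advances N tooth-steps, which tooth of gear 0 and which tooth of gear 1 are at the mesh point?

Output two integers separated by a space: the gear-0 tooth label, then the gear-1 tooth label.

Answer: 3 0

Derivation:
Gear 0 (driver, T0=27): tooth at mesh = N mod T0
  462 = 17 * 27 + 3, so 462 mod 27 = 3
  gear 0 tooth = 3
Gear 1 (driven, T1=21): tooth at mesh = (-N) mod T1
  462 = 22 * 21 + 0, so 462 mod 21 = 0
  (-462) mod 21 = 0
Mesh after 462 steps: gear-0 tooth 3 meets gear-1 tooth 0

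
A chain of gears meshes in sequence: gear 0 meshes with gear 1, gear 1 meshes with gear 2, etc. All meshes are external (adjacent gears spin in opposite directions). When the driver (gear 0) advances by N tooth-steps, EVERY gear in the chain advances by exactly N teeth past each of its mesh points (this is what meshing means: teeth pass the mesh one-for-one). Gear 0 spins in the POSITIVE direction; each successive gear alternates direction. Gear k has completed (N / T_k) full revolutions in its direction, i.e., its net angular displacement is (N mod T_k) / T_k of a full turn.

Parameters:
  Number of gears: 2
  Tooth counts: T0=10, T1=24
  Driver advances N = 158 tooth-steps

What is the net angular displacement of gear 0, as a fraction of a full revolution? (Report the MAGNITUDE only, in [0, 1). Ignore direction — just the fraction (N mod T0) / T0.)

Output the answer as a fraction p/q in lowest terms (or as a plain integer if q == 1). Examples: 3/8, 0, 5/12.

Chain of 2 gears, tooth counts: [10, 24]
  gear 0: T0=10, direction=positive, advance = 158 mod 10 = 8 teeth = 8/10 turn
  gear 1: T1=24, direction=negative, advance = 158 mod 24 = 14 teeth = 14/24 turn
Gear 0: 158 mod 10 = 8
Fraction = 8 / 10 = 4/5 (gcd(8,10)=2) = 4/5

Answer: 4/5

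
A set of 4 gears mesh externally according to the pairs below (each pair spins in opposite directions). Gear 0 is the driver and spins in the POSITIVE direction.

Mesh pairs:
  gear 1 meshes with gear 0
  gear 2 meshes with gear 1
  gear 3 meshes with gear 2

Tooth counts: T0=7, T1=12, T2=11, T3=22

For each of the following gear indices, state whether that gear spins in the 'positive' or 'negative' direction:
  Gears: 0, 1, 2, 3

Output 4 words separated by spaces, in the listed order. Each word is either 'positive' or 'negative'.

Gear 0 (driver): positive (depth 0)
  gear 1: meshes with gear 0 -> depth 1 -> negative (opposite of gear 0)
  gear 2: meshes with gear 1 -> depth 2 -> positive (opposite of gear 1)
  gear 3: meshes with gear 2 -> depth 3 -> negative (opposite of gear 2)
Queried indices 0, 1, 2, 3 -> positive, negative, positive, negative

Answer: positive negative positive negative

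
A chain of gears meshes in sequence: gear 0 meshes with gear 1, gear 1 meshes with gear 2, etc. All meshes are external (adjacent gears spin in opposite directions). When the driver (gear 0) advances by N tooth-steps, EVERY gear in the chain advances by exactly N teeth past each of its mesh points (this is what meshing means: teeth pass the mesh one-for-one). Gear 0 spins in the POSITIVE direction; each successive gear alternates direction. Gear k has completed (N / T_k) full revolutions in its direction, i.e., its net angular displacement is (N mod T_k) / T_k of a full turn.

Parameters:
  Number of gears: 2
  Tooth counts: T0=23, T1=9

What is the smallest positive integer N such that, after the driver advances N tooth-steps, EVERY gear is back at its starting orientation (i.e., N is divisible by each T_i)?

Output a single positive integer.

Gear k returns to start when N is a multiple of T_k.
All gears at start simultaneously when N is a common multiple of [23, 9]; the smallest such N is lcm(23, 9).
Start: lcm = T0 = 23
Fold in T1=9: gcd(23, 9) = 1; lcm(23, 9) = 23 * 9 / 1 = 207 / 1 = 207
Full cycle length = 207

Answer: 207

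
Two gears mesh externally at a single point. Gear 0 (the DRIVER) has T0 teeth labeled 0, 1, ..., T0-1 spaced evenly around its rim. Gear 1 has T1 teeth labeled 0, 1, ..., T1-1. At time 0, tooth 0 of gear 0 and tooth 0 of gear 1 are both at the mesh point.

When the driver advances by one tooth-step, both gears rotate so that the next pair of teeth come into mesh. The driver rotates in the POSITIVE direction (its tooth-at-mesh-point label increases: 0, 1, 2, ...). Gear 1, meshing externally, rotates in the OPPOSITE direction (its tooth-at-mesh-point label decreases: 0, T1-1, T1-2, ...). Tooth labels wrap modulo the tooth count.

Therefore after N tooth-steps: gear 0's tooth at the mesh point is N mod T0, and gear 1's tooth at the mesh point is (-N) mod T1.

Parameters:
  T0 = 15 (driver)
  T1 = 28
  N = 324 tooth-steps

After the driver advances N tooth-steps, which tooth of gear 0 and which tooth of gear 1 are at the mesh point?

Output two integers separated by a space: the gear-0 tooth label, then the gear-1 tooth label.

Gear 0 (driver, T0=15): tooth at mesh = N mod T0
  324 = 21 * 15 + 9, so 324 mod 15 = 9
  gear 0 tooth = 9
Gear 1 (driven, T1=28): tooth at mesh = (-N) mod T1
  324 = 11 * 28 + 16, so 324 mod 28 = 16
  (-324) mod 28 = (-16) mod 28 = 28 - 16 = 12
Mesh after 324 steps: gear-0 tooth 9 meets gear-1 tooth 12

Answer: 9 12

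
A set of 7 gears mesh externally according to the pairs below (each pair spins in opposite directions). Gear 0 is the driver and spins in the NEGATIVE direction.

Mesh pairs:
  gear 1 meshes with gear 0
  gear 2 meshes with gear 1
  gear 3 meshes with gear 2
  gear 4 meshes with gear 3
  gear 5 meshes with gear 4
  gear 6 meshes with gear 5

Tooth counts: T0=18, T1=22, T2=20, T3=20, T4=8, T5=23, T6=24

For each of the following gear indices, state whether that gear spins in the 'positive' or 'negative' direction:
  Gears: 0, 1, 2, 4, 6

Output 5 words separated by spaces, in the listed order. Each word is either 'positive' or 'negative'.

Gear 0 (driver): negative (depth 0)
  gear 1: meshes with gear 0 -> depth 1 -> positive (opposite of gear 0)
  gear 2: meshes with gear 1 -> depth 2 -> negative (opposite of gear 1)
  gear 3: meshes with gear 2 -> depth 3 -> positive (opposite of gear 2)
  gear 4: meshes with gear 3 -> depth 4 -> negative (opposite of gear 3)
  gear 5: meshes with gear 4 -> depth 5 -> positive (opposite of gear 4)
  gear 6: meshes with gear 5 -> depth 6 -> negative (opposite of gear 5)
Queried indices 0, 1, 2, 4, 6 -> negative, positive, negative, negative, negative

Answer: negative positive negative negative negative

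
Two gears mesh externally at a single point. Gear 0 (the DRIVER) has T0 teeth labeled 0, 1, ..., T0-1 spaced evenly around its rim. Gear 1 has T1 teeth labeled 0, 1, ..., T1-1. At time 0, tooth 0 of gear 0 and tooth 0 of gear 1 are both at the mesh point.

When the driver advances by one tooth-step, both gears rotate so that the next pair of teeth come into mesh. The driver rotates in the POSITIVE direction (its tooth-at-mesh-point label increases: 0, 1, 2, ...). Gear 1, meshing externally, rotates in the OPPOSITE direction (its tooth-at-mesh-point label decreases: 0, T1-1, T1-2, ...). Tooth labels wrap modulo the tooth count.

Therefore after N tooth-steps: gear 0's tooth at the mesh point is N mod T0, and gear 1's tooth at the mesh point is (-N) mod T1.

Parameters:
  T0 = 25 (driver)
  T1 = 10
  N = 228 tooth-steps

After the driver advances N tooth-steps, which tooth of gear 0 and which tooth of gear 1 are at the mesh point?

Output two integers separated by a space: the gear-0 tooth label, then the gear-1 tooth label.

Answer: 3 2

Derivation:
Gear 0 (driver, T0=25): tooth at mesh = N mod T0
  228 = 9 * 25 + 3, so 228 mod 25 = 3
  gear 0 tooth = 3
Gear 1 (driven, T1=10): tooth at mesh = (-N) mod T1
  228 = 22 * 10 + 8, so 228 mod 10 = 8
  (-228) mod 10 = (-8) mod 10 = 10 - 8 = 2
Mesh after 228 steps: gear-0 tooth 3 meets gear-1 tooth 2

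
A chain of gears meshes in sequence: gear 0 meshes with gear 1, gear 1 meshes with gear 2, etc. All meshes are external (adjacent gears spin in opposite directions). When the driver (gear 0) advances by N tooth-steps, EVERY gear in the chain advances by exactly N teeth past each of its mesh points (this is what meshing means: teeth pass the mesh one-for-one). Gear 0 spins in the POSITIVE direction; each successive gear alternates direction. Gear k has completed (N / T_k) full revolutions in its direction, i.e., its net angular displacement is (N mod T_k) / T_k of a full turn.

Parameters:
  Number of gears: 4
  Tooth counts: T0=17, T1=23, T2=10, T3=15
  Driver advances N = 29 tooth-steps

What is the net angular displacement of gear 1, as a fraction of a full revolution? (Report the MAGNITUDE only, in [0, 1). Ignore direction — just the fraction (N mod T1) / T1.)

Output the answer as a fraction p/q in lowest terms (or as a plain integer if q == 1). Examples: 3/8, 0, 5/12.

Answer: 6/23

Derivation:
Chain of 4 gears, tooth counts: [17, 23, 10, 15]
  gear 0: T0=17, direction=positive, advance = 29 mod 17 = 12 teeth = 12/17 turn
  gear 1: T1=23, direction=negative, advance = 29 mod 23 = 6 teeth = 6/23 turn
  gear 2: T2=10, direction=positive, advance = 29 mod 10 = 9 teeth = 9/10 turn
  gear 3: T3=15, direction=negative, advance = 29 mod 15 = 14 teeth = 14/15 turn
Gear 1: 29 mod 23 = 6
Fraction = 6 / 23 = 6/23 (gcd(6,23)=1) = 6/23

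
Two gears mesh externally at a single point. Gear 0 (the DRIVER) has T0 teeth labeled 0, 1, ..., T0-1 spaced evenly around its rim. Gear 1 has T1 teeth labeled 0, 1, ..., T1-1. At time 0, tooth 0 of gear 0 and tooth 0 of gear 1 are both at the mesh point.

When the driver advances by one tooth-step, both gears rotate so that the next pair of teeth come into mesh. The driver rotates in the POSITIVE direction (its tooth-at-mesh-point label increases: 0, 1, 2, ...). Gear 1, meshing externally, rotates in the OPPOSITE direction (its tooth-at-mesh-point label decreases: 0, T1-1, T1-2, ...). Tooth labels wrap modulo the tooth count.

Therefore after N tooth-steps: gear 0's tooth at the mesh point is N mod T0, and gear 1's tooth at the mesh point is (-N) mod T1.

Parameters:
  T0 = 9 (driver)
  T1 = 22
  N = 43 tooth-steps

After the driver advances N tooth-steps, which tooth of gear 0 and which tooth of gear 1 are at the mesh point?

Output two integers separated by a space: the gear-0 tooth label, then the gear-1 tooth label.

Gear 0 (driver, T0=9): tooth at mesh = N mod T0
  43 = 4 * 9 + 7, so 43 mod 9 = 7
  gear 0 tooth = 7
Gear 1 (driven, T1=22): tooth at mesh = (-N) mod T1
  43 = 1 * 22 + 21, so 43 mod 22 = 21
  (-43) mod 22 = (-21) mod 22 = 22 - 21 = 1
Mesh after 43 steps: gear-0 tooth 7 meets gear-1 tooth 1

Answer: 7 1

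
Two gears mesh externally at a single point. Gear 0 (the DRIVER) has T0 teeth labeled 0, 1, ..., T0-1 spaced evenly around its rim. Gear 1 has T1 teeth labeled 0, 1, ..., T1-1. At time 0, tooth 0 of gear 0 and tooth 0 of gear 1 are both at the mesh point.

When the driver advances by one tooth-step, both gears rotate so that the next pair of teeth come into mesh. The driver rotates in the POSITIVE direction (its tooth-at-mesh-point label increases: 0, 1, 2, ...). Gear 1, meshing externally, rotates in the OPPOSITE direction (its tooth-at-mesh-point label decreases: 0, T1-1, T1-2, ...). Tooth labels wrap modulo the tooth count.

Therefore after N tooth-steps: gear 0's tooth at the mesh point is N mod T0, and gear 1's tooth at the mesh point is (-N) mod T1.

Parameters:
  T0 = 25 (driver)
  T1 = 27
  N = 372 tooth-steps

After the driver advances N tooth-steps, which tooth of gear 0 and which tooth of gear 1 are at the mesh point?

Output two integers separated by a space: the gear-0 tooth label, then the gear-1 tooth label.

Gear 0 (driver, T0=25): tooth at mesh = N mod T0
  372 = 14 * 25 + 22, so 372 mod 25 = 22
  gear 0 tooth = 22
Gear 1 (driven, T1=27): tooth at mesh = (-N) mod T1
  372 = 13 * 27 + 21, so 372 mod 27 = 21
  (-372) mod 27 = (-21) mod 27 = 27 - 21 = 6
Mesh after 372 steps: gear-0 tooth 22 meets gear-1 tooth 6

Answer: 22 6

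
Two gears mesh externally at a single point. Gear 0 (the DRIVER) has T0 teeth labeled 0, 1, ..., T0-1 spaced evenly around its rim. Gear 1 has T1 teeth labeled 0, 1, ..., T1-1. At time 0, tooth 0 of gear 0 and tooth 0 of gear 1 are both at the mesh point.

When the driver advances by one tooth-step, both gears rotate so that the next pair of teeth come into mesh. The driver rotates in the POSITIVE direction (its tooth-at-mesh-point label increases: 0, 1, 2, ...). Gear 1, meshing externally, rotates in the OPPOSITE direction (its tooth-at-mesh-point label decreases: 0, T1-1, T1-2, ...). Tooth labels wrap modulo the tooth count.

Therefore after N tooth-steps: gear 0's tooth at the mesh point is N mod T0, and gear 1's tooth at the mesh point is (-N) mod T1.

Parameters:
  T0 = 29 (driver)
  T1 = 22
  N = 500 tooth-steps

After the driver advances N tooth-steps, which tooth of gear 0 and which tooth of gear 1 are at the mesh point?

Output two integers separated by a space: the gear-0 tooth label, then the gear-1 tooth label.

Answer: 7 6

Derivation:
Gear 0 (driver, T0=29): tooth at mesh = N mod T0
  500 = 17 * 29 + 7, so 500 mod 29 = 7
  gear 0 tooth = 7
Gear 1 (driven, T1=22): tooth at mesh = (-N) mod T1
  500 = 22 * 22 + 16, so 500 mod 22 = 16
  (-500) mod 22 = (-16) mod 22 = 22 - 16 = 6
Mesh after 500 steps: gear-0 tooth 7 meets gear-1 tooth 6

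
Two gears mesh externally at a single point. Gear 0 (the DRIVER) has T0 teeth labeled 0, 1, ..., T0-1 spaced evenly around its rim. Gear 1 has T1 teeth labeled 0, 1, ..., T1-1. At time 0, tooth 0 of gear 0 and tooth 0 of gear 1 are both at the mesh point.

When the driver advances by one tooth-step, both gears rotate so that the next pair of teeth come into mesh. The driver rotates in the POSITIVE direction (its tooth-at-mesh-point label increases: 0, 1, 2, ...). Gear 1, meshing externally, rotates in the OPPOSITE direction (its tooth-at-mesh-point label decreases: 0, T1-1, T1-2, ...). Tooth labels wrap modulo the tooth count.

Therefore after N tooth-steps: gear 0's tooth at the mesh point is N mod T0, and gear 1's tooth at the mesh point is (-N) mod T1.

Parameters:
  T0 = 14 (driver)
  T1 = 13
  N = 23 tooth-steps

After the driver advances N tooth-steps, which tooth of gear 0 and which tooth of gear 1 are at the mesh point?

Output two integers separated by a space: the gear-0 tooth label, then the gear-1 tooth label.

Gear 0 (driver, T0=14): tooth at mesh = N mod T0
  23 = 1 * 14 + 9, so 23 mod 14 = 9
  gear 0 tooth = 9
Gear 1 (driven, T1=13): tooth at mesh = (-N) mod T1
  23 = 1 * 13 + 10, so 23 mod 13 = 10
  (-23) mod 13 = (-10) mod 13 = 13 - 10 = 3
Mesh after 23 steps: gear-0 tooth 9 meets gear-1 tooth 3

Answer: 9 3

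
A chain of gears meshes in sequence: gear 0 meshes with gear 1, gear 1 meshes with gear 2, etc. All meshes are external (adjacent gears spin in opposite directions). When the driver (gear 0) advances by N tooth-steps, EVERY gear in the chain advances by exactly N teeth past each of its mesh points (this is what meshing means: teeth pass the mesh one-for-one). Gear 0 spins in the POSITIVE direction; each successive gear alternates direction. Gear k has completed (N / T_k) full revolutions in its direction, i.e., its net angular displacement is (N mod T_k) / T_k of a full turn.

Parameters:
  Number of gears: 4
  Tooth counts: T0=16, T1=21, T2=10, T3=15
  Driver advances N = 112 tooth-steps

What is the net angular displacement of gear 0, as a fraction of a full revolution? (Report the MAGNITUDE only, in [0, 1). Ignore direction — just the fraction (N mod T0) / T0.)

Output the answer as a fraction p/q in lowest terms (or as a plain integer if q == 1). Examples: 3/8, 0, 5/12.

Chain of 4 gears, tooth counts: [16, 21, 10, 15]
  gear 0: T0=16, direction=positive, advance = 112 mod 16 = 0 teeth = 0/16 turn
  gear 1: T1=21, direction=negative, advance = 112 mod 21 = 7 teeth = 7/21 turn
  gear 2: T2=10, direction=positive, advance = 112 mod 10 = 2 teeth = 2/10 turn
  gear 3: T3=15, direction=negative, advance = 112 mod 15 = 7 teeth = 7/15 turn
Gear 0: 112 mod 16 = 0
Fraction = 0 / 16 = 0/1 (gcd(0,16)=16) = 0

Answer: 0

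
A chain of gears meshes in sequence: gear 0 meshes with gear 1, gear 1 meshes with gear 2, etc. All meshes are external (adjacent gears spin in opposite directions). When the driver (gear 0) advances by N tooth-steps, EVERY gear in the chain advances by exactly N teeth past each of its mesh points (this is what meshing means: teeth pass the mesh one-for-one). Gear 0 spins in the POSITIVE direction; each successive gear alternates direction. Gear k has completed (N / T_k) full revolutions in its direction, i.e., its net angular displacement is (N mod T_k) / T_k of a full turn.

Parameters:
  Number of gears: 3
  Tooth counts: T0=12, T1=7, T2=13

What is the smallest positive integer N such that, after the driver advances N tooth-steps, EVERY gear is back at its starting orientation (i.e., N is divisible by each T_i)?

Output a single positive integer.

Gear k returns to start when N is a multiple of T_k.
All gears at start simultaneously when N is a common multiple of [12, 7, 13]; the smallest such N is lcm(12, 7, 13).
Start: lcm = T0 = 12
Fold in T1=7: gcd(12, 7) = 1; lcm(12, 7) = 12 * 7 / 1 = 84 / 1 = 84
Fold in T2=13: gcd(84, 13) = 1; lcm(84, 13) = 84 * 13 / 1 = 1092 / 1 = 1092
Full cycle length = 1092

Answer: 1092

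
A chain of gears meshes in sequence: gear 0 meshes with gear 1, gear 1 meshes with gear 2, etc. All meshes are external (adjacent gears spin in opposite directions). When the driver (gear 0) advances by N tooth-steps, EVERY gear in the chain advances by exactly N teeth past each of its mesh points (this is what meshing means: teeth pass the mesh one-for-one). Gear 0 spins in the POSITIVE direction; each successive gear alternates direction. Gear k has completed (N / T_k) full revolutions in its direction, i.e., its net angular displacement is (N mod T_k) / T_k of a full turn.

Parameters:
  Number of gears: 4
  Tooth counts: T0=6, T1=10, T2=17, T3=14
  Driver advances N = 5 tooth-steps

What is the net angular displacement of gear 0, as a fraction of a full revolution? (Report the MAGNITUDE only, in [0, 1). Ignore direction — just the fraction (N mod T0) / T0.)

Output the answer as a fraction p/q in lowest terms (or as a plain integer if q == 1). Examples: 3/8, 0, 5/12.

Answer: 5/6

Derivation:
Chain of 4 gears, tooth counts: [6, 10, 17, 14]
  gear 0: T0=6, direction=positive, advance = 5 mod 6 = 5 teeth = 5/6 turn
  gear 1: T1=10, direction=negative, advance = 5 mod 10 = 5 teeth = 5/10 turn
  gear 2: T2=17, direction=positive, advance = 5 mod 17 = 5 teeth = 5/17 turn
  gear 3: T3=14, direction=negative, advance = 5 mod 14 = 5 teeth = 5/14 turn
Gear 0: 5 mod 6 = 5
Fraction = 5 / 6 = 5/6 (gcd(5,6)=1) = 5/6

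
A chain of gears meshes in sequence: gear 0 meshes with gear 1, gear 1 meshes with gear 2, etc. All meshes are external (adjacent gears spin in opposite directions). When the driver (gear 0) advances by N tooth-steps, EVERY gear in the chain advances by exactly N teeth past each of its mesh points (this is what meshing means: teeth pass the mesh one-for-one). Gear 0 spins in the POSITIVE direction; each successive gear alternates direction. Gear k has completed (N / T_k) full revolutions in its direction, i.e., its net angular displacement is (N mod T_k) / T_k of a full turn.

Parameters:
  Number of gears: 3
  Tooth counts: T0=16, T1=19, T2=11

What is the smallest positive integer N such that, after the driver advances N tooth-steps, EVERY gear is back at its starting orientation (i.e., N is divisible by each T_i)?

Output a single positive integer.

Answer: 3344

Derivation:
Gear k returns to start when N is a multiple of T_k.
All gears at start simultaneously when N is a common multiple of [16, 19, 11]; the smallest such N is lcm(16, 19, 11).
Start: lcm = T0 = 16
Fold in T1=19: gcd(16, 19) = 1; lcm(16, 19) = 16 * 19 / 1 = 304 / 1 = 304
Fold in T2=11: gcd(304, 11) = 1; lcm(304, 11) = 304 * 11 / 1 = 3344 / 1 = 3344
Full cycle length = 3344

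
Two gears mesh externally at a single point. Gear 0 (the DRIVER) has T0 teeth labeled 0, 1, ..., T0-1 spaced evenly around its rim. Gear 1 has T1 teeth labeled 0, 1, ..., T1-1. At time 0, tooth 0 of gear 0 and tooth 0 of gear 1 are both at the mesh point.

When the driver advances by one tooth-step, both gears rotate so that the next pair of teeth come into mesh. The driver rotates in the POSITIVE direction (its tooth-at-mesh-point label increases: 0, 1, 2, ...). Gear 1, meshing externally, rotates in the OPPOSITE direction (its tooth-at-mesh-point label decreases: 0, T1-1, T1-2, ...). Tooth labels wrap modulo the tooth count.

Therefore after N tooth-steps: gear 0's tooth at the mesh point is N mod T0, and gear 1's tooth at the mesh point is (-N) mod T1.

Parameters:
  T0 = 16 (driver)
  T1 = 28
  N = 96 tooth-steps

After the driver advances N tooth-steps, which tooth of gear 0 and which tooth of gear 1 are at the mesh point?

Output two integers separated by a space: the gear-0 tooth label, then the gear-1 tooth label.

Answer: 0 16

Derivation:
Gear 0 (driver, T0=16): tooth at mesh = N mod T0
  96 = 6 * 16 + 0, so 96 mod 16 = 0
  gear 0 tooth = 0
Gear 1 (driven, T1=28): tooth at mesh = (-N) mod T1
  96 = 3 * 28 + 12, so 96 mod 28 = 12
  (-96) mod 28 = (-12) mod 28 = 28 - 12 = 16
Mesh after 96 steps: gear-0 tooth 0 meets gear-1 tooth 16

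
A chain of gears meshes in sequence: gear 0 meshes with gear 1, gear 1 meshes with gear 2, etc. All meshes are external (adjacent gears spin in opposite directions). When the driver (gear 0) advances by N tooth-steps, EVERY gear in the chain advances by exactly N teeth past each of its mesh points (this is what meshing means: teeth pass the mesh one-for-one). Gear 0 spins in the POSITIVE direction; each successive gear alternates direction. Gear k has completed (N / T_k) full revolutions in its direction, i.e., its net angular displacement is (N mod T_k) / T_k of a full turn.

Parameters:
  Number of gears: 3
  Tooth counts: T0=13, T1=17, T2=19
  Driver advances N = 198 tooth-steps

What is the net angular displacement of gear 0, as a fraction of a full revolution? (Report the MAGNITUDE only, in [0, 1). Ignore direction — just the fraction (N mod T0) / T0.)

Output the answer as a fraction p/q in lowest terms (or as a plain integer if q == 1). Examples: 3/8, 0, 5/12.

Chain of 3 gears, tooth counts: [13, 17, 19]
  gear 0: T0=13, direction=positive, advance = 198 mod 13 = 3 teeth = 3/13 turn
  gear 1: T1=17, direction=negative, advance = 198 mod 17 = 11 teeth = 11/17 turn
  gear 2: T2=19, direction=positive, advance = 198 mod 19 = 8 teeth = 8/19 turn
Gear 0: 198 mod 13 = 3
Fraction = 3 / 13 = 3/13 (gcd(3,13)=1) = 3/13

Answer: 3/13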